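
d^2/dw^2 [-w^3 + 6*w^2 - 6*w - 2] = 12 - 6*w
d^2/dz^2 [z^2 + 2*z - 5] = 2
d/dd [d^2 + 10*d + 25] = 2*d + 10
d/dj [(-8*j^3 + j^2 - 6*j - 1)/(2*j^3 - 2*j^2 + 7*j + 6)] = (14*j^4 - 88*j^3 - 143*j^2 + 8*j - 29)/(4*j^6 - 8*j^5 + 32*j^4 - 4*j^3 + 25*j^2 + 84*j + 36)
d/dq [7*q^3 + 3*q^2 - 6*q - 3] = 21*q^2 + 6*q - 6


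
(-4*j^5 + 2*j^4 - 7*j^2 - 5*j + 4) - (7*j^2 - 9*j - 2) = -4*j^5 + 2*j^4 - 14*j^2 + 4*j + 6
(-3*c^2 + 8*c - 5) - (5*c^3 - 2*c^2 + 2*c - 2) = -5*c^3 - c^2 + 6*c - 3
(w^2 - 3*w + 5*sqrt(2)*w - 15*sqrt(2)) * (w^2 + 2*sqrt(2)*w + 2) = w^4 - 3*w^3 + 7*sqrt(2)*w^3 - 21*sqrt(2)*w^2 + 22*w^2 - 66*w + 10*sqrt(2)*w - 30*sqrt(2)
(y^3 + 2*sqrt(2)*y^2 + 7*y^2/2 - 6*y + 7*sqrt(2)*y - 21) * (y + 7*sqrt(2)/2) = y^4 + 7*y^3/2 + 11*sqrt(2)*y^3/2 + 8*y^2 + 77*sqrt(2)*y^2/4 - 21*sqrt(2)*y + 28*y - 147*sqrt(2)/2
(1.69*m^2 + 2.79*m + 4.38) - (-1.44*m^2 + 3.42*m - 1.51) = 3.13*m^2 - 0.63*m + 5.89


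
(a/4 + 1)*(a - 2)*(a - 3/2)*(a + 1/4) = a^4/4 + 3*a^3/16 - 87*a^2/32 + 37*a/16 + 3/4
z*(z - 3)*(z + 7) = z^3 + 4*z^2 - 21*z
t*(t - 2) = t^2 - 2*t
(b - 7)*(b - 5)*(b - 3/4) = b^3 - 51*b^2/4 + 44*b - 105/4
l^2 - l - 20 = (l - 5)*(l + 4)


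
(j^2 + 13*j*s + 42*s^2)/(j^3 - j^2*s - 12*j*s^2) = (-j^2 - 13*j*s - 42*s^2)/(j*(-j^2 + j*s + 12*s^2))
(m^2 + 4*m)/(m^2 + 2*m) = (m + 4)/(m + 2)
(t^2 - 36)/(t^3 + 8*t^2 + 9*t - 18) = (t - 6)/(t^2 + 2*t - 3)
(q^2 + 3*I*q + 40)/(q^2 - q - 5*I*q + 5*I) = (q + 8*I)/(q - 1)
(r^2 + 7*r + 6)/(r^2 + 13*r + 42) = (r + 1)/(r + 7)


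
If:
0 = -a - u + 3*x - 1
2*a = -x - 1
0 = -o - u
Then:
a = -x/2 - 1/2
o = 1/2 - 7*x/2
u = 7*x/2 - 1/2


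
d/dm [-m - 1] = -1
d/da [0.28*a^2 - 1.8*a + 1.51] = 0.56*a - 1.8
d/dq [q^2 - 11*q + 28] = 2*q - 11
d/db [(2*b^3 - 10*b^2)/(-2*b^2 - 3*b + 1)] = 4*b*(-b^3 - 3*b^2 + 9*b - 5)/(4*b^4 + 12*b^3 + 5*b^2 - 6*b + 1)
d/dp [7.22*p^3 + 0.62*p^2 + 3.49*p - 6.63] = 21.66*p^2 + 1.24*p + 3.49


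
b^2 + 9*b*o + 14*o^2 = (b + 2*o)*(b + 7*o)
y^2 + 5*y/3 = y*(y + 5/3)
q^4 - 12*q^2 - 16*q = q*(q - 4)*(q + 2)^2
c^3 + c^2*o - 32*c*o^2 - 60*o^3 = (c - 6*o)*(c + 2*o)*(c + 5*o)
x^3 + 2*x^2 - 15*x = x*(x - 3)*(x + 5)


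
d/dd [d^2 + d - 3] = 2*d + 1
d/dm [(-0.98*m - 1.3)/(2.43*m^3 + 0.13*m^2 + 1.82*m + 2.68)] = (4.7628*m^3 + 9.6044*m^2 + 0.338*m - 0.2604)/(5.9049*m^6 + 0.6318*m^5 + 8.8621*m^4 + 13.498*m^3 + 4.0092*m^2 + 9.7552*m + 7.1824)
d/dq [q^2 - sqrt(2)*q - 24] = 2*q - sqrt(2)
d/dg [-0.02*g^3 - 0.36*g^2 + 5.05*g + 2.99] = -0.06*g^2 - 0.72*g + 5.05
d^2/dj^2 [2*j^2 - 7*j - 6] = 4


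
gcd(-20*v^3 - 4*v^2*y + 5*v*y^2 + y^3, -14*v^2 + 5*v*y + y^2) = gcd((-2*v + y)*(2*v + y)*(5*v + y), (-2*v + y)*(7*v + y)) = -2*v + y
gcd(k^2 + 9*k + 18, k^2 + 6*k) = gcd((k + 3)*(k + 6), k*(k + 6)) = k + 6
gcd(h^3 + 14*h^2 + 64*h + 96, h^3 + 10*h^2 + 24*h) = h^2 + 10*h + 24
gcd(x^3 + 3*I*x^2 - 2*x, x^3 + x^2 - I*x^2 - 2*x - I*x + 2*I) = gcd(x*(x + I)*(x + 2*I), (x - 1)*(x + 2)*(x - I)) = 1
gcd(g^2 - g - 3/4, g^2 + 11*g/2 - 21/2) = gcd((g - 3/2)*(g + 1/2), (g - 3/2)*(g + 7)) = g - 3/2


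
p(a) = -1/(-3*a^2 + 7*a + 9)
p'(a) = -(6*a - 7)/(-3*a^2 + 7*a + 9)^2 = (7 - 6*a)/(-3*a^2 + 7*a + 9)^2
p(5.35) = 0.03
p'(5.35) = -0.02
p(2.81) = -0.20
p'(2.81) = -0.40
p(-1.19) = 0.28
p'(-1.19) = 1.10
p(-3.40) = 0.02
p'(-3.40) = 0.01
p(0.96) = -0.08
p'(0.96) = 0.01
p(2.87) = -0.23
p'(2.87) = -0.53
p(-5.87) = 0.01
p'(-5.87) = 0.00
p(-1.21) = 0.26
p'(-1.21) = 0.96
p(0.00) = -0.11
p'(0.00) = 0.09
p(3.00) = -0.33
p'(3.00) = -1.22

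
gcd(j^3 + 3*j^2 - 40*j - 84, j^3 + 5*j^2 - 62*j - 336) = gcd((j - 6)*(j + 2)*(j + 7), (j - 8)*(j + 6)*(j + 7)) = j + 7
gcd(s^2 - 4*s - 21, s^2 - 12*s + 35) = s - 7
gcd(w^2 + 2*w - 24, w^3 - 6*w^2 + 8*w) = w - 4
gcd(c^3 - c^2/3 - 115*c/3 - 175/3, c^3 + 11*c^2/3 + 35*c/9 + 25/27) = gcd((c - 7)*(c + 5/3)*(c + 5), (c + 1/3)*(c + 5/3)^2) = c + 5/3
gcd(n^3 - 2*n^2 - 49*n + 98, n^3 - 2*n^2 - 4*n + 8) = n - 2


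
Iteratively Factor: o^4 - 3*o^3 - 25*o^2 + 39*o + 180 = (o - 5)*(o^3 + 2*o^2 - 15*o - 36) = (o - 5)*(o + 3)*(o^2 - o - 12) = (o - 5)*(o + 3)^2*(o - 4)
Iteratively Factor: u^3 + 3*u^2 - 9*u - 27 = (u - 3)*(u^2 + 6*u + 9) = (u - 3)*(u + 3)*(u + 3)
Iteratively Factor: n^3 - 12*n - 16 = (n + 2)*(n^2 - 2*n - 8) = (n + 2)^2*(n - 4)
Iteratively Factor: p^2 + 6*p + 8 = (p + 4)*(p + 2)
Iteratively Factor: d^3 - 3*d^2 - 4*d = (d - 4)*(d^2 + d) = (d - 4)*(d + 1)*(d)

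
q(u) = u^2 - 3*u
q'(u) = 2*u - 3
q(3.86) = 3.32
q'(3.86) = 4.72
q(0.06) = -0.18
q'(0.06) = -2.88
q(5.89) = 17.02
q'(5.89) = 8.78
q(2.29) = -1.63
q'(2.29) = 1.58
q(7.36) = 32.09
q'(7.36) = 11.72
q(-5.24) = 43.18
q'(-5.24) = -13.48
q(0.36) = -0.95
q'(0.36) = -2.28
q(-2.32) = 12.34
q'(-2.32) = -7.64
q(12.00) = 108.00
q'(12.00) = 21.00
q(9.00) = 54.00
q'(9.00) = 15.00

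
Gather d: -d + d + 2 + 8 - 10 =0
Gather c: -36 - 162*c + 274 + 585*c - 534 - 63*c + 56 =360*c - 240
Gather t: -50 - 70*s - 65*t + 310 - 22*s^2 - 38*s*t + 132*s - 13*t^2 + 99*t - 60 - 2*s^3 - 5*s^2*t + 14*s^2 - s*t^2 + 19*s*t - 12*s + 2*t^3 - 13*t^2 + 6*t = -2*s^3 - 8*s^2 + 50*s + 2*t^3 + t^2*(-s - 26) + t*(-5*s^2 - 19*s + 40) + 200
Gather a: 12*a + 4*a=16*a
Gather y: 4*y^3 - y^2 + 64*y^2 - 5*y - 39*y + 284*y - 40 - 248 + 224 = 4*y^3 + 63*y^2 + 240*y - 64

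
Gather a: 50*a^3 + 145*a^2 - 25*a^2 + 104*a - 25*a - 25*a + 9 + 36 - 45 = 50*a^3 + 120*a^2 + 54*a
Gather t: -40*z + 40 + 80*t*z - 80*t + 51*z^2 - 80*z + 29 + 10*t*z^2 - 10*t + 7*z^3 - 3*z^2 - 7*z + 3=t*(10*z^2 + 80*z - 90) + 7*z^3 + 48*z^2 - 127*z + 72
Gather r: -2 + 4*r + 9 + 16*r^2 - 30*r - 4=16*r^2 - 26*r + 3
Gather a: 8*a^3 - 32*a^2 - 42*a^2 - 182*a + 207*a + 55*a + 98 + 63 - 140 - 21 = 8*a^3 - 74*a^2 + 80*a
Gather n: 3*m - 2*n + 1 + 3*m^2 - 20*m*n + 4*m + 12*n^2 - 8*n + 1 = 3*m^2 + 7*m + 12*n^2 + n*(-20*m - 10) + 2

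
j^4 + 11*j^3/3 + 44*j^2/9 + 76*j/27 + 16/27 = (j + 2/3)^2*(j + 1)*(j + 4/3)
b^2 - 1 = (b - 1)*(b + 1)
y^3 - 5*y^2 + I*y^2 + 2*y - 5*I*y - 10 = (y - 5)*(y - I)*(y + 2*I)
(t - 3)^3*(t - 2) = t^4 - 11*t^3 + 45*t^2 - 81*t + 54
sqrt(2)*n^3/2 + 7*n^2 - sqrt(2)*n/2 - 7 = (n - 1)*(n + 7*sqrt(2))*(sqrt(2)*n/2 + sqrt(2)/2)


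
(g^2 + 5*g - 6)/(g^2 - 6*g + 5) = (g + 6)/(g - 5)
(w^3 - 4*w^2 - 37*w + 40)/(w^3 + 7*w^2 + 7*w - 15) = (w - 8)/(w + 3)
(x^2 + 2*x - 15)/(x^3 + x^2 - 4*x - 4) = (x^2 + 2*x - 15)/(x^3 + x^2 - 4*x - 4)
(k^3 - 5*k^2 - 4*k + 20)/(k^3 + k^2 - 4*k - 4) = (k - 5)/(k + 1)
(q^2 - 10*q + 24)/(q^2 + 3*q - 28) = (q - 6)/(q + 7)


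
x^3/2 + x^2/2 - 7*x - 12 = (x/2 + 1)*(x - 4)*(x + 3)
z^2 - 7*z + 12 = (z - 4)*(z - 3)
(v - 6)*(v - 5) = v^2 - 11*v + 30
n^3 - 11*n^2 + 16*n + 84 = (n - 7)*(n - 6)*(n + 2)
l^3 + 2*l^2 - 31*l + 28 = (l - 4)*(l - 1)*(l + 7)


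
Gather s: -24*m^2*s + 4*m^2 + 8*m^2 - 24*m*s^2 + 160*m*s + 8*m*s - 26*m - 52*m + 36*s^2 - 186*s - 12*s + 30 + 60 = 12*m^2 - 78*m + s^2*(36 - 24*m) + s*(-24*m^2 + 168*m - 198) + 90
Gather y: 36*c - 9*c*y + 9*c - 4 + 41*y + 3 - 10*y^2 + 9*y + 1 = 45*c - 10*y^2 + y*(50 - 9*c)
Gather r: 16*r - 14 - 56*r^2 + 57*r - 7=-56*r^2 + 73*r - 21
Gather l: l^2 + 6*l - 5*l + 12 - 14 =l^2 + l - 2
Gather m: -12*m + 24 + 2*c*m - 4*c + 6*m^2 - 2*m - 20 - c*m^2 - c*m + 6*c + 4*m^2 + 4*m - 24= 2*c + m^2*(10 - c) + m*(c - 10) - 20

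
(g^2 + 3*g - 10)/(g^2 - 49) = (g^2 + 3*g - 10)/(g^2 - 49)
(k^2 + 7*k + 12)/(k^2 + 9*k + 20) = (k + 3)/(k + 5)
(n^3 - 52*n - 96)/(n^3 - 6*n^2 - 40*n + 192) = (n + 2)/(n - 4)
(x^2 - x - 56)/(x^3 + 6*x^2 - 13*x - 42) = (x - 8)/(x^2 - x - 6)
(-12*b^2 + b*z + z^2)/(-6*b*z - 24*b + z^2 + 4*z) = (12*b^2 - b*z - z^2)/(6*b*z + 24*b - z^2 - 4*z)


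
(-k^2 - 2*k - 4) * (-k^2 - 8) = k^4 + 2*k^3 + 12*k^2 + 16*k + 32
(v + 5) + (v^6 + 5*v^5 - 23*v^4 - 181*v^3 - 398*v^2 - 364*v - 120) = v^6 + 5*v^5 - 23*v^4 - 181*v^3 - 398*v^2 - 363*v - 115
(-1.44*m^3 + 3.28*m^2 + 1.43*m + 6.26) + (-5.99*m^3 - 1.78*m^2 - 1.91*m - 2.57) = -7.43*m^3 + 1.5*m^2 - 0.48*m + 3.69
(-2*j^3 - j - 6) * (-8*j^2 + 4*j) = 16*j^5 - 8*j^4 + 8*j^3 + 44*j^2 - 24*j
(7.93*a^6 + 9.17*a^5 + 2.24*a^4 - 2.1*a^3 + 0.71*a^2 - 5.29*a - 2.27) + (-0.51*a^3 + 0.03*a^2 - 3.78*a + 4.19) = 7.93*a^6 + 9.17*a^5 + 2.24*a^4 - 2.61*a^3 + 0.74*a^2 - 9.07*a + 1.92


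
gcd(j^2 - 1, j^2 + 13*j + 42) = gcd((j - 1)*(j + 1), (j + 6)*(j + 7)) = 1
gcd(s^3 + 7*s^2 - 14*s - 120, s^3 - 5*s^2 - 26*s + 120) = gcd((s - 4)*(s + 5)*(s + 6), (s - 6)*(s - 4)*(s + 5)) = s^2 + s - 20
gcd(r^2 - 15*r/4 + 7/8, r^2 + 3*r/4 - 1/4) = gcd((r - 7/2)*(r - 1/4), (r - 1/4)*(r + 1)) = r - 1/4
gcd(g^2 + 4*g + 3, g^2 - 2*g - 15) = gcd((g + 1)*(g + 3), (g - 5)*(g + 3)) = g + 3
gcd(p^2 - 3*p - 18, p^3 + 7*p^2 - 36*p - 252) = p - 6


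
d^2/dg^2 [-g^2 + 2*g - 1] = -2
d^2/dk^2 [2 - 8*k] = 0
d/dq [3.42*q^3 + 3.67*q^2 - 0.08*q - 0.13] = 10.26*q^2 + 7.34*q - 0.08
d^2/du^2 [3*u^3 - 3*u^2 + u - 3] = 18*u - 6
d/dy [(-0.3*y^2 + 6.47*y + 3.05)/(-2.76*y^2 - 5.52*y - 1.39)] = (19.5132*y^2 + 17.67*y + 7.8427)/(7.6176*y^4 + 30.4704*y^3 + 38.1432*y^2 + 15.3456*y + 1.9321)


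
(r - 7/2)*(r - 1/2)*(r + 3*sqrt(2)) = r^3 - 4*r^2 + 3*sqrt(2)*r^2 - 12*sqrt(2)*r + 7*r/4 + 21*sqrt(2)/4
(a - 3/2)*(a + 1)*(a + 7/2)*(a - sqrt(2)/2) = a^4 - sqrt(2)*a^3/2 + 3*a^3 - 13*a^2/4 - 3*sqrt(2)*a^2/2 - 21*a/4 + 13*sqrt(2)*a/8 + 21*sqrt(2)/8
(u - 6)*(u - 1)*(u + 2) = u^3 - 5*u^2 - 8*u + 12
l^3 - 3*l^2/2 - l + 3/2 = (l - 3/2)*(l - 1)*(l + 1)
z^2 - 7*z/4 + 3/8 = (z - 3/2)*(z - 1/4)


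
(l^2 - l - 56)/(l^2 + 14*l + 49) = (l - 8)/(l + 7)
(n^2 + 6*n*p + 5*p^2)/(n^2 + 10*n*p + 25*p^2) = (n + p)/(n + 5*p)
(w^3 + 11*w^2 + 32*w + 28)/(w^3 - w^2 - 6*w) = (w^2 + 9*w + 14)/(w*(w - 3))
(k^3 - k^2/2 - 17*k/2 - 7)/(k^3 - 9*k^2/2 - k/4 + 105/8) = 4*(k^2 + 3*k + 2)/(4*k^2 - 4*k - 15)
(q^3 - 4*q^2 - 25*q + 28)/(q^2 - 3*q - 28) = q - 1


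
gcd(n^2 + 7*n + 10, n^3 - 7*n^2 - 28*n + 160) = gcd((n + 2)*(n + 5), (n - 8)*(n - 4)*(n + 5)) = n + 5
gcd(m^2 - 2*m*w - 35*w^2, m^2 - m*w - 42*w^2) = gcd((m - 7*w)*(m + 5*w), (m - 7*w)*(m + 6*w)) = -m + 7*w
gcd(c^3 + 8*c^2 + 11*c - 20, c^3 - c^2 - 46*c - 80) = c + 5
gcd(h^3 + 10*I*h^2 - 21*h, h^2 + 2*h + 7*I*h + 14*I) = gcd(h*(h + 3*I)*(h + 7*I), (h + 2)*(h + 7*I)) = h + 7*I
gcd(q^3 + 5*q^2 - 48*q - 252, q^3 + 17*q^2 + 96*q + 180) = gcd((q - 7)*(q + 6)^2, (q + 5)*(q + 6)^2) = q^2 + 12*q + 36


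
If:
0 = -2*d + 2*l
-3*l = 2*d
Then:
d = 0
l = 0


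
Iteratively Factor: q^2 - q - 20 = (q - 5)*(q + 4)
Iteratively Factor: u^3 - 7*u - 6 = (u + 1)*(u^2 - u - 6) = (u - 3)*(u + 1)*(u + 2)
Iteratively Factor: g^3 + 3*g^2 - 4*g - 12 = (g - 2)*(g^2 + 5*g + 6) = (g - 2)*(g + 2)*(g + 3)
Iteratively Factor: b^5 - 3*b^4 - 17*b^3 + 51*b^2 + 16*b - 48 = (b - 4)*(b^4 + b^3 - 13*b^2 - b + 12) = (b - 4)*(b + 4)*(b^3 - 3*b^2 - b + 3) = (b - 4)*(b - 3)*(b + 4)*(b^2 - 1) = (b - 4)*(b - 3)*(b + 1)*(b + 4)*(b - 1)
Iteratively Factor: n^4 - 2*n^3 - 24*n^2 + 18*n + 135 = (n - 5)*(n^3 + 3*n^2 - 9*n - 27) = (n - 5)*(n - 3)*(n^2 + 6*n + 9) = (n - 5)*(n - 3)*(n + 3)*(n + 3)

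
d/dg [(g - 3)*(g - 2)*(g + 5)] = 3*g^2 - 19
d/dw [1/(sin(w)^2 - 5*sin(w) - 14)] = (5 - 2*sin(w))*cos(w)/((sin(w) - 7)^2*(sin(w) + 2)^2)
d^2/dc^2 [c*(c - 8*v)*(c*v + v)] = 2*v*(3*c - 8*v + 1)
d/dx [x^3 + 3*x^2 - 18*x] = 3*x^2 + 6*x - 18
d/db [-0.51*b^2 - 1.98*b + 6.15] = -1.02*b - 1.98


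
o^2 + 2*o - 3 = (o - 1)*(o + 3)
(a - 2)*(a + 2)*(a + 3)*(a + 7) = a^4 + 10*a^3 + 17*a^2 - 40*a - 84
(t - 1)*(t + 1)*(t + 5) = t^3 + 5*t^2 - t - 5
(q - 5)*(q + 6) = q^2 + q - 30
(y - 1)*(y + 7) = y^2 + 6*y - 7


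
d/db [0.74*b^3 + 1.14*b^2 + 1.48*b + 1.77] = 2.22*b^2 + 2.28*b + 1.48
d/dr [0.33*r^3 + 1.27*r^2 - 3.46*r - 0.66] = 0.99*r^2 + 2.54*r - 3.46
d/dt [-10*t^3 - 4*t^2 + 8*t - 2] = -30*t^2 - 8*t + 8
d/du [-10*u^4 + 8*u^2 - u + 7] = -40*u^3 + 16*u - 1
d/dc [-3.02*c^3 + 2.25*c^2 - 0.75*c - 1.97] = -9.06*c^2 + 4.5*c - 0.75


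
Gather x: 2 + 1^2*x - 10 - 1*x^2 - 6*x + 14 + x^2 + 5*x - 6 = 0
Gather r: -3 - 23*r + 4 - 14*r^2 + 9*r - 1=-14*r^2 - 14*r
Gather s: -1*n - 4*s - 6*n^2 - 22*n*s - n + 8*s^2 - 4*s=-6*n^2 - 2*n + 8*s^2 + s*(-22*n - 8)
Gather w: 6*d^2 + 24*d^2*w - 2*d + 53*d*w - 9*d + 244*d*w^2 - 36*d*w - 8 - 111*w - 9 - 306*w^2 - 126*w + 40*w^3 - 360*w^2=6*d^2 - 11*d + 40*w^3 + w^2*(244*d - 666) + w*(24*d^2 + 17*d - 237) - 17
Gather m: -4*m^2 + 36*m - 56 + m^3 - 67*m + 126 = m^3 - 4*m^2 - 31*m + 70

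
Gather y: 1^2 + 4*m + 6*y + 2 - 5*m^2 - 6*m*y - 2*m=-5*m^2 + 2*m + y*(6 - 6*m) + 3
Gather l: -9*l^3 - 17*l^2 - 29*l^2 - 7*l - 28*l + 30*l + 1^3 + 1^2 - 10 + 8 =-9*l^3 - 46*l^2 - 5*l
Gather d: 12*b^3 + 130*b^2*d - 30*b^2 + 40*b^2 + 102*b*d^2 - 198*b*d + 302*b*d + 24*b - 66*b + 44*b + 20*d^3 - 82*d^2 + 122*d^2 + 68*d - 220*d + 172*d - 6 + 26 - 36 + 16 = 12*b^3 + 10*b^2 + 2*b + 20*d^3 + d^2*(102*b + 40) + d*(130*b^2 + 104*b + 20)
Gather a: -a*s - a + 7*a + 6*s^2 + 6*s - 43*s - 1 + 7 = a*(6 - s) + 6*s^2 - 37*s + 6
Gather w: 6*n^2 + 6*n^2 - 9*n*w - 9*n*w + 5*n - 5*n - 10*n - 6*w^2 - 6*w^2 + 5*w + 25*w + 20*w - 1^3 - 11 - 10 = 12*n^2 - 10*n - 12*w^2 + w*(50 - 18*n) - 22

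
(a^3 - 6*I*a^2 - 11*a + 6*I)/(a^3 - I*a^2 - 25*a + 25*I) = (a^2 - 5*I*a - 6)/(a^2 - 25)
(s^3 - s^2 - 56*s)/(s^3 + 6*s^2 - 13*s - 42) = s*(s - 8)/(s^2 - s - 6)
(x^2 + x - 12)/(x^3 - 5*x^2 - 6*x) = (-x^2 - x + 12)/(x*(-x^2 + 5*x + 6))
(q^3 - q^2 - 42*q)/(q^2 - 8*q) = (q^2 - q - 42)/(q - 8)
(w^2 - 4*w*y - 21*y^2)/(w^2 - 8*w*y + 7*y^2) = (-w - 3*y)/(-w + y)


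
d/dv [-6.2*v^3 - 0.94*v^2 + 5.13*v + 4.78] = -18.6*v^2 - 1.88*v + 5.13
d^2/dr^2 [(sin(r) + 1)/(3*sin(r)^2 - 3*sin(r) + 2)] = (-81*sin(r)^5 - 45*sin(r)^4 + 63*sin(r)^2 + 23*sin(r)/4 - 171*sin(3*r)/4 + 9*sin(5*r)/2 + 18)/(3*sin(r)^2 - 3*sin(r) + 2)^3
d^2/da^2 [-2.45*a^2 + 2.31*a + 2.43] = -4.90000000000000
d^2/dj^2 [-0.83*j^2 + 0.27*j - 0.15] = -1.66000000000000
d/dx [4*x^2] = 8*x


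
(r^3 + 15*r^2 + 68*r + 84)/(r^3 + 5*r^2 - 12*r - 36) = (r + 7)/(r - 3)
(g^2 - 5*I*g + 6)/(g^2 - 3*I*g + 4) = (g - 6*I)/(g - 4*I)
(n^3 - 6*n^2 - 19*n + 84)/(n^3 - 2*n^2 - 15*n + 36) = (n - 7)/(n - 3)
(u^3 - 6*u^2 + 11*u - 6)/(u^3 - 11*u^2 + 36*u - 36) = (u - 1)/(u - 6)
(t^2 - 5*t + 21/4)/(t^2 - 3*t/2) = (t - 7/2)/t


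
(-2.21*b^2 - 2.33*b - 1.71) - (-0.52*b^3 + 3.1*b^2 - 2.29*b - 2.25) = 0.52*b^3 - 5.31*b^2 - 0.04*b + 0.54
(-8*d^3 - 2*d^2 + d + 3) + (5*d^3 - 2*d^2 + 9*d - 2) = -3*d^3 - 4*d^2 + 10*d + 1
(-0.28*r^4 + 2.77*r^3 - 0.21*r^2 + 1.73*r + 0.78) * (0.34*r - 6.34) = -0.0952*r^5 + 2.717*r^4 - 17.6332*r^3 + 1.9196*r^2 - 10.703*r - 4.9452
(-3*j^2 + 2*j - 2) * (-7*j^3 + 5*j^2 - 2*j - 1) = 21*j^5 - 29*j^4 + 30*j^3 - 11*j^2 + 2*j + 2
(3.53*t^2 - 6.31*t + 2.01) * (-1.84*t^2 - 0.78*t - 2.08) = -6.4952*t^4 + 8.857*t^3 - 6.119*t^2 + 11.557*t - 4.1808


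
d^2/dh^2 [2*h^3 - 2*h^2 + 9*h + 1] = 12*h - 4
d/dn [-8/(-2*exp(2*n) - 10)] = -8*exp(2*n)/(exp(2*n) + 5)^2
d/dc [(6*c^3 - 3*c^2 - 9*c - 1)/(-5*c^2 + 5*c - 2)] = (-30*c^4 + 60*c^3 - 96*c^2 + 2*c + 23)/(25*c^4 - 50*c^3 + 45*c^2 - 20*c + 4)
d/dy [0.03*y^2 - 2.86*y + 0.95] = 0.06*y - 2.86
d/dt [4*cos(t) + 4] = -4*sin(t)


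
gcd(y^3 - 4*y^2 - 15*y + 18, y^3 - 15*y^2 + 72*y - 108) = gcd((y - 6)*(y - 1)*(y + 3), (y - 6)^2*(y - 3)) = y - 6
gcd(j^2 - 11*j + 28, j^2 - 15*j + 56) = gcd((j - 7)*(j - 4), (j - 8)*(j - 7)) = j - 7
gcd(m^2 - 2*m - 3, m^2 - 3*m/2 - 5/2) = m + 1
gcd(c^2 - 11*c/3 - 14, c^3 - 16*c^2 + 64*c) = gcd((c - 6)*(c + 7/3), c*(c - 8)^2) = 1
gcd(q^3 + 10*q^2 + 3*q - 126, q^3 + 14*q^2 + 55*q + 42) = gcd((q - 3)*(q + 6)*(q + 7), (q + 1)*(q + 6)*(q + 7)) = q^2 + 13*q + 42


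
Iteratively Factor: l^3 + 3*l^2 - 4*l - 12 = (l + 3)*(l^2 - 4) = (l - 2)*(l + 3)*(l + 2)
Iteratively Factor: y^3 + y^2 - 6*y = (y)*(y^2 + y - 6) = y*(y + 3)*(y - 2)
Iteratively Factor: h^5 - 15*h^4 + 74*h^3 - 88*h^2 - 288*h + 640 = (h - 4)*(h^4 - 11*h^3 + 30*h^2 + 32*h - 160) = (h - 4)*(h + 2)*(h^3 - 13*h^2 + 56*h - 80) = (h - 5)*(h - 4)*(h + 2)*(h^2 - 8*h + 16) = (h - 5)*(h - 4)^2*(h + 2)*(h - 4)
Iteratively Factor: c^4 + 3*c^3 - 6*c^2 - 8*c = (c - 2)*(c^3 + 5*c^2 + 4*c) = (c - 2)*(c + 1)*(c^2 + 4*c) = (c - 2)*(c + 1)*(c + 4)*(c)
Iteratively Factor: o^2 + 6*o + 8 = (o + 4)*(o + 2)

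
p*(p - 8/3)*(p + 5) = p^3 + 7*p^2/3 - 40*p/3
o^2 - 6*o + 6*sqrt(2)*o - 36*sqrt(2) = (o - 6)*(o + 6*sqrt(2))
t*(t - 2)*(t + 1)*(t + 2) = t^4 + t^3 - 4*t^2 - 4*t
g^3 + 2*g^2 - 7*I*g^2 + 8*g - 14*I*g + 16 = (g + 2)*(g - 8*I)*(g + I)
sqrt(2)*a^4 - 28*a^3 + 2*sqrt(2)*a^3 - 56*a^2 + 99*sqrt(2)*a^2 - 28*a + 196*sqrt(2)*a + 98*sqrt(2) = (a + 1)*(a - 7*sqrt(2))^2*(sqrt(2)*a + sqrt(2))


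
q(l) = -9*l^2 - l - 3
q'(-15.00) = 269.00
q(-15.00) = -2013.00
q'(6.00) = -109.00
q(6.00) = -333.00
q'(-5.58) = 99.44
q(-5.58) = -277.65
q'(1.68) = -31.24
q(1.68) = -30.08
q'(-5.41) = 96.38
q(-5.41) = -261.00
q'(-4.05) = 71.90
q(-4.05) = -146.57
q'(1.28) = -24.04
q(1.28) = -19.03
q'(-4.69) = 83.42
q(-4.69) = -196.27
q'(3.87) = -70.66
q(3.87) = -141.66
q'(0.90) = -17.20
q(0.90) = -11.19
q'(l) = -18*l - 1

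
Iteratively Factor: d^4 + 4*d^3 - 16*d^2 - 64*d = (d + 4)*(d^3 - 16*d) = (d - 4)*(d + 4)*(d^2 + 4*d) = d*(d - 4)*(d + 4)*(d + 4)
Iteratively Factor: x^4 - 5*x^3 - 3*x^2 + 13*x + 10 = (x + 1)*(x^3 - 6*x^2 + 3*x + 10) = (x - 2)*(x + 1)*(x^2 - 4*x - 5) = (x - 5)*(x - 2)*(x + 1)*(x + 1)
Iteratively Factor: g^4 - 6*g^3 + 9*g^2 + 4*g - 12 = (g + 1)*(g^3 - 7*g^2 + 16*g - 12) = (g - 3)*(g + 1)*(g^2 - 4*g + 4) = (g - 3)*(g - 2)*(g + 1)*(g - 2)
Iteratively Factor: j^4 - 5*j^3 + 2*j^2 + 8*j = (j + 1)*(j^3 - 6*j^2 + 8*j) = (j - 4)*(j + 1)*(j^2 - 2*j) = j*(j - 4)*(j + 1)*(j - 2)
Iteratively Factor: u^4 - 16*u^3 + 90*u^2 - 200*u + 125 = (u - 5)*(u^3 - 11*u^2 + 35*u - 25) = (u - 5)^2*(u^2 - 6*u + 5) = (u - 5)^2*(u - 1)*(u - 5)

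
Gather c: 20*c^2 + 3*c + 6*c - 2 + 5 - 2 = 20*c^2 + 9*c + 1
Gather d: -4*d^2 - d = -4*d^2 - d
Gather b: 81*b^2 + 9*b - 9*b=81*b^2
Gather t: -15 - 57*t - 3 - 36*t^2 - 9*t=-36*t^2 - 66*t - 18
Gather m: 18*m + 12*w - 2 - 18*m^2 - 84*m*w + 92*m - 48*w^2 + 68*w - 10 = -18*m^2 + m*(110 - 84*w) - 48*w^2 + 80*w - 12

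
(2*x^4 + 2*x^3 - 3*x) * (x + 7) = 2*x^5 + 16*x^4 + 14*x^3 - 3*x^2 - 21*x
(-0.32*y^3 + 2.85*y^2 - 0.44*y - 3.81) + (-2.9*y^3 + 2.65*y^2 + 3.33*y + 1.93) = -3.22*y^3 + 5.5*y^2 + 2.89*y - 1.88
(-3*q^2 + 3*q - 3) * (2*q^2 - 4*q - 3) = -6*q^4 + 18*q^3 - 9*q^2 + 3*q + 9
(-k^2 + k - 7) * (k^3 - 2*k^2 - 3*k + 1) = -k^5 + 3*k^4 - 6*k^3 + 10*k^2 + 22*k - 7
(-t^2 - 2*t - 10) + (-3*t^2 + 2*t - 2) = -4*t^2 - 12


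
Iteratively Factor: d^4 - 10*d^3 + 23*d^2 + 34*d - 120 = (d + 2)*(d^3 - 12*d^2 + 47*d - 60) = (d - 3)*(d + 2)*(d^2 - 9*d + 20) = (d - 5)*(d - 3)*(d + 2)*(d - 4)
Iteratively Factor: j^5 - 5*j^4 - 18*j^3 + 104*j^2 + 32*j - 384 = (j + 4)*(j^4 - 9*j^3 + 18*j^2 + 32*j - 96) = (j - 4)*(j + 4)*(j^3 - 5*j^2 - 2*j + 24) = (j - 4)*(j - 3)*(j + 4)*(j^2 - 2*j - 8) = (j - 4)*(j - 3)*(j + 2)*(j + 4)*(j - 4)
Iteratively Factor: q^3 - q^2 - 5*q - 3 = (q + 1)*(q^2 - 2*q - 3) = (q - 3)*(q + 1)*(q + 1)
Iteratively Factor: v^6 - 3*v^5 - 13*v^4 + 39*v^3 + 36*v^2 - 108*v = (v)*(v^5 - 3*v^4 - 13*v^3 + 39*v^2 + 36*v - 108) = v*(v - 3)*(v^4 - 13*v^2 + 36) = v*(v - 3)*(v + 3)*(v^3 - 3*v^2 - 4*v + 12) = v*(v - 3)^2*(v + 3)*(v^2 - 4) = v*(v - 3)^2*(v + 2)*(v + 3)*(v - 2)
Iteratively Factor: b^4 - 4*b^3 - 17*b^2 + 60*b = (b - 3)*(b^3 - b^2 - 20*b) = b*(b - 3)*(b^2 - b - 20) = b*(b - 3)*(b + 4)*(b - 5)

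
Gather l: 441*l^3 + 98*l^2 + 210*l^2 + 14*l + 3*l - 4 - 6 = 441*l^3 + 308*l^2 + 17*l - 10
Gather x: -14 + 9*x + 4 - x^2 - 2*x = -x^2 + 7*x - 10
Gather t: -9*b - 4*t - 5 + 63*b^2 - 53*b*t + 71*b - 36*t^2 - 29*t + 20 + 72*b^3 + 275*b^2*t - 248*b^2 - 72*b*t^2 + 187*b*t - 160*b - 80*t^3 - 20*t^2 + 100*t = 72*b^3 - 185*b^2 - 98*b - 80*t^3 + t^2*(-72*b - 56) + t*(275*b^2 + 134*b + 67) + 15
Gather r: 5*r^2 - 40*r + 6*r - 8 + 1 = 5*r^2 - 34*r - 7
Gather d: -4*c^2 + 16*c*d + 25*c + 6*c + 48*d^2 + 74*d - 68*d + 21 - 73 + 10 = -4*c^2 + 31*c + 48*d^2 + d*(16*c + 6) - 42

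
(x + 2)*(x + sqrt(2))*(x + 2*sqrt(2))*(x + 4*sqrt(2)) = x^4 + 2*x^3 + 7*sqrt(2)*x^3 + 14*sqrt(2)*x^2 + 28*x^2 + 16*sqrt(2)*x + 56*x + 32*sqrt(2)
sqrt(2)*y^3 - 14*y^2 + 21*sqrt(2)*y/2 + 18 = (y - 6*sqrt(2))*(y - 3*sqrt(2)/2)*(sqrt(2)*y + 1)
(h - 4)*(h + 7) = h^2 + 3*h - 28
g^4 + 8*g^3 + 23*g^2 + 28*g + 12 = (g + 1)*(g + 2)^2*(g + 3)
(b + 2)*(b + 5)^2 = b^3 + 12*b^2 + 45*b + 50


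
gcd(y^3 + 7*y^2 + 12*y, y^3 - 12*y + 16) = y + 4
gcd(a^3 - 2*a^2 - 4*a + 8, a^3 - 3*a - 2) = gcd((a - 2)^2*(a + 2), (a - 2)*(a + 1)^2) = a - 2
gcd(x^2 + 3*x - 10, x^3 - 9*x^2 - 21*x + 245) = x + 5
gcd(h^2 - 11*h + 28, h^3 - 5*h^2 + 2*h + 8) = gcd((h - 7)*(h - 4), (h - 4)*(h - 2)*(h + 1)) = h - 4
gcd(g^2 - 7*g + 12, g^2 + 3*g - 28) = g - 4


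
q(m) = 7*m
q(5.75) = 40.25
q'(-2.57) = 7.00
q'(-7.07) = 7.00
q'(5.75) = 7.00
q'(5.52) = 7.00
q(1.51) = 10.57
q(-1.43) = -10.01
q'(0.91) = 7.00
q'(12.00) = 7.00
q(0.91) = 6.37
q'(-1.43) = 7.00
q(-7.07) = -49.49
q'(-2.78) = 7.00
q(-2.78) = -19.46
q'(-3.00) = 7.00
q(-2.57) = -17.99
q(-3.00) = -21.00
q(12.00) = 84.00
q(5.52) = 38.64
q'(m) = 7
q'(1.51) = 7.00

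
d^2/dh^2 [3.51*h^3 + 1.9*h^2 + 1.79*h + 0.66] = 21.06*h + 3.8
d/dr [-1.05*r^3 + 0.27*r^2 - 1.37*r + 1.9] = -3.15*r^2 + 0.54*r - 1.37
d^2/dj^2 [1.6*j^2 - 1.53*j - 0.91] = 3.20000000000000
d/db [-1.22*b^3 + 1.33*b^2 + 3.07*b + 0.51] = -3.66*b^2 + 2.66*b + 3.07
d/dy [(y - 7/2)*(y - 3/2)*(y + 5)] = 3*y^2 - 79/4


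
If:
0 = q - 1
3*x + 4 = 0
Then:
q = 1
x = -4/3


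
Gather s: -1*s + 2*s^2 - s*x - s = 2*s^2 + s*(-x - 2)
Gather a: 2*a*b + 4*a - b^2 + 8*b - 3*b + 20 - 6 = a*(2*b + 4) - b^2 + 5*b + 14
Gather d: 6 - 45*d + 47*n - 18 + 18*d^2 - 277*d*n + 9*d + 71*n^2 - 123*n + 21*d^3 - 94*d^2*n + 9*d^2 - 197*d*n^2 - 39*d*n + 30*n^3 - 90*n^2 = 21*d^3 + d^2*(27 - 94*n) + d*(-197*n^2 - 316*n - 36) + 30*n^3 - 19*n^2 - 76*n - 12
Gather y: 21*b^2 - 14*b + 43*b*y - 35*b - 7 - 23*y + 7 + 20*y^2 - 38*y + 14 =21*b^2 - 49*b + 20*y^2 + y*(43*b - 61) + 14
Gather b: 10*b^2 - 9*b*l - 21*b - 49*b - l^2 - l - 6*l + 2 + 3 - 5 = 10*b^2 + b*(-9*l - 70) - l^2 - 7*l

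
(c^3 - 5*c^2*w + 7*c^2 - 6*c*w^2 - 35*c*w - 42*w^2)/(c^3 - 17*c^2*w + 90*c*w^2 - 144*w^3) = (c^2 + c*w + 7*c + 7*w)/(c^2 - 11*c*w + 24*w^2)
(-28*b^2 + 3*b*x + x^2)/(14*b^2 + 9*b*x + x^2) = (-4*b + x)/(2*b + x)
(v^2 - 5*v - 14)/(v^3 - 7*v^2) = (v + 2)/v^2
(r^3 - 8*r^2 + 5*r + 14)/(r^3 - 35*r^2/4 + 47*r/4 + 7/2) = 4*(r + 1)/(4*r + 1)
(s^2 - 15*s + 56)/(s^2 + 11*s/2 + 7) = 2*(s^2 - 15*s + 56)/(2*s^2 + 11*s + 14)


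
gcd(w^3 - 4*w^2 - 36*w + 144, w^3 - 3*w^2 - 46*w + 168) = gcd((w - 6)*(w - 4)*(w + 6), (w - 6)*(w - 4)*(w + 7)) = w^2 - 10*w + 24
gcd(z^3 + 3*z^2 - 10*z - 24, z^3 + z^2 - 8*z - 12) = z^2 - z - 6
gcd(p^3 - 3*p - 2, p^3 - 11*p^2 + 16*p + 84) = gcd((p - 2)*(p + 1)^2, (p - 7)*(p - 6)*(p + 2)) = 1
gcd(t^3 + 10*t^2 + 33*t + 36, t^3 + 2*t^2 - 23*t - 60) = t^2 + 7*t + 12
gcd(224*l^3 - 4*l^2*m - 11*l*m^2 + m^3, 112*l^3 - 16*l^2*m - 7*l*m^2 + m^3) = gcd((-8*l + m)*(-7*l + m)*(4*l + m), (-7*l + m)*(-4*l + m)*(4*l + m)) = 28*l^2 + 3*l*m - m^2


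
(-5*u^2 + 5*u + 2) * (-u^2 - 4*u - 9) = 5*u^4 + 15*u^3 + 23*u^2 - 53*u - 18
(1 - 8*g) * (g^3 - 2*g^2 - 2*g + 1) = -8*g^4 + 17*g^3 + 14*g^2 - 10*g + 1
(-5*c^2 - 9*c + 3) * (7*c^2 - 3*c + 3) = -35*c^4 - 48*c^3 + 33*c^2 - 36*c + 9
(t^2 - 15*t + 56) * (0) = 0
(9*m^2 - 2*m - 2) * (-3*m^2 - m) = -27*m^4 - 3*m^3 + 8*m^2 + 2*m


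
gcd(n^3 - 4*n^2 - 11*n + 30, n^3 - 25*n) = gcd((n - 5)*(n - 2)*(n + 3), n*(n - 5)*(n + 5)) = n - 5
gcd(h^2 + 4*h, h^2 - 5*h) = h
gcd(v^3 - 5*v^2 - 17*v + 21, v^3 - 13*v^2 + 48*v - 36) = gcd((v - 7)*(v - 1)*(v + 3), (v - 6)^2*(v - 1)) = v - 1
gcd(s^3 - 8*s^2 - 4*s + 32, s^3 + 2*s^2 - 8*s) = s - 2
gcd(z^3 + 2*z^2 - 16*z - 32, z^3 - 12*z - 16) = z^2 - 2*z - 8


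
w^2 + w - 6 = (w - 2)*(w + 3)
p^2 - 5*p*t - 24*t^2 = (p - 8*t)*(p + 3*t)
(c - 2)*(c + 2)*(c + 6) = c^3 + 6*c^2 - 4*c - 24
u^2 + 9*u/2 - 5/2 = (u - 1/2)*(u + 5)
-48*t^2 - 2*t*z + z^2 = (-8*t + z)*(6*t + z)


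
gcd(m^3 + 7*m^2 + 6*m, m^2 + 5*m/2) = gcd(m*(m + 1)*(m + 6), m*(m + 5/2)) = m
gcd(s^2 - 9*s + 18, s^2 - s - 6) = s - 3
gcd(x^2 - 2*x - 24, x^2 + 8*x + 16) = x + 4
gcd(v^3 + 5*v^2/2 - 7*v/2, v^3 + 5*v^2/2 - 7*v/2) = v^3 + 5*v^2/2 - 7*v/2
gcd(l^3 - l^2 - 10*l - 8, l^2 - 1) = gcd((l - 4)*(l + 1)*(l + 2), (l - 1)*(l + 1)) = l + 1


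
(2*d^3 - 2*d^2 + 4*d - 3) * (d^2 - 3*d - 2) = 2*d^5 - 8*d^4 + 6*d^3 - 11*d^2 + d + 6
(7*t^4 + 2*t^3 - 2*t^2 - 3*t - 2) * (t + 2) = 7*t^5 + 16*t^4 + 2*t^3 - 7*t^2 - 8*t - 4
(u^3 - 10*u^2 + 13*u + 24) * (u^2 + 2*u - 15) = u^5 - 8*u^4 - 22*u^3 + 200*u^2 - 147*u - 360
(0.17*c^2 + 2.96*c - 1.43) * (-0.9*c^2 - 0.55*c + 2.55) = -0.153*c^4 - 2.7575*c^3 + 0.0924999999999998*c^2 + 8.3345*c - 3.6465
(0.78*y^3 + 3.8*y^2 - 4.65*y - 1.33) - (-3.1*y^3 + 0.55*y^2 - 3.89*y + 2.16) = 3.88*y^3 + 3.25*y^2 - 0.76*y - 3.49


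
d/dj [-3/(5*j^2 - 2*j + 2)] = 6*(5*j - 1)/(5*j^2 - 2*j + 2)^2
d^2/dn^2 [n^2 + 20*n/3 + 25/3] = 2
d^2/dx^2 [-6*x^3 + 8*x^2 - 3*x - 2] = 16 - 36*x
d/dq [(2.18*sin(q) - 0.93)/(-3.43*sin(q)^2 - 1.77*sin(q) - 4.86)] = (7.4774*sin(q)^2 - 6.3798*sin(q) - 12.2409)*cos(q)/(11.7649*sin(q)^4 + 12.1422*sin(q)^3 + 36.4725*sin(q)^2 + 17.2044*sin(q) + 23.6196)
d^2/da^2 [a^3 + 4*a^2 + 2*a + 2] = 6*a + 8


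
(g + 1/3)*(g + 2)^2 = g^3 + 13*g^2/3 + 16*g/3 + 4/3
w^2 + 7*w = w*(w + 7)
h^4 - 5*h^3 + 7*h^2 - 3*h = h*(h - 3)*(h - 1)^2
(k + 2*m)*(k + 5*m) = k^2 + 7*k*m + 10*m^2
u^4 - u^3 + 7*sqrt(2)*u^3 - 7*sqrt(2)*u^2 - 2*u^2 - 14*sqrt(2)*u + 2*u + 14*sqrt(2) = (u - 1)*(u - sqrt(2))*(u + sqrt(2))*(u + 7*sqrt(2))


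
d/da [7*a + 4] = 7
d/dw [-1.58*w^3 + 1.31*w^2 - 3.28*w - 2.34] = -4.74*w^2 + 2.62*w - 3.28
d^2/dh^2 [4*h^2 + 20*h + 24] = 8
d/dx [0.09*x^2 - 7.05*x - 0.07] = 0.18*x - 7.05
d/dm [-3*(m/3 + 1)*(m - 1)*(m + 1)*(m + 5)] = -4*m^3 - 24*m^2 - 28*m + 8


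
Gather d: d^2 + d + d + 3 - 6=d^2 + 2*d - 3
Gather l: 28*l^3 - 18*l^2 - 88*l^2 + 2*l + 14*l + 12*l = 28*l^3 - 106*l^2 + 28*l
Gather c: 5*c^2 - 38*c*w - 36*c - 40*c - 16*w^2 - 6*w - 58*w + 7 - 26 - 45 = 5*c^2 + c*(-38*w - 76) - 16*w^2 - 64*w - 64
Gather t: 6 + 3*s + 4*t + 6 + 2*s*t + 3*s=6*s + t*(2*s + 4) + 12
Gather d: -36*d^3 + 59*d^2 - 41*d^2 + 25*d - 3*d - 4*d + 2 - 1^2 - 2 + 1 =-36*d^3 + 18*d^2 + 18*d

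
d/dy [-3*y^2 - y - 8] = -6*y - 1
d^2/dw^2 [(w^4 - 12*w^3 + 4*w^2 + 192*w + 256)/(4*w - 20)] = (3*w^4 - 52*w^3 + 330*w^2 - 900*w + 1316)/(2*(w^3 - 15*w^2 + 75*w - 125))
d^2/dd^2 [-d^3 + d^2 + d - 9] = 2 - 6*d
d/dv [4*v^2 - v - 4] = 8*v - 1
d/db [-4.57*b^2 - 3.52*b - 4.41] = -9.14*b - 3.52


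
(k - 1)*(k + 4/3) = k^2 + k/3 - 4/3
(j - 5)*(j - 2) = j^2 - 7*j + 10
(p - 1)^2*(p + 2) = p^3 - 3*p + 2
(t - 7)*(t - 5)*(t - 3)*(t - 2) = t^4 - 17*t^3 + 101*t^2 - 247*t + 210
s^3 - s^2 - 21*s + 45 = (s - 3)^2*(s + 5)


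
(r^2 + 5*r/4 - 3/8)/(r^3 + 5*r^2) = (8*r^2 + 10*r - 3)/(8*r^2*(r + 5))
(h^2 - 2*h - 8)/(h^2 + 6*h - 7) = (h^2 - 2*h - 8)/(h^2 + 6*h - 7)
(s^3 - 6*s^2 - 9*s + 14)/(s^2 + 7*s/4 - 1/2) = 4*(s^2 - 8*s + 7)/(4*s - 1)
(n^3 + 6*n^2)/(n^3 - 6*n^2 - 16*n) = n*(n + 6)/(n^2 - 6*n - 16)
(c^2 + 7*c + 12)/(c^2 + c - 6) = (c + 4)/(c - 2)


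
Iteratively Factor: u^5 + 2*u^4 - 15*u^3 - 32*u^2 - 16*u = (u + 1)*(u^4 + u^3 - 16*u^2 - 16*u) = u*(u + 1)*(u^3 + u^2 - 16*u - 16) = u*(u + 1)*(u + 4)*(u^2 - 3*u - 4) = u*(u + 1)^2*(u + 4)*(u - 4)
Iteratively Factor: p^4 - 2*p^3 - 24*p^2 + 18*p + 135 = (p + 3)*(p^3 - 5*p^2 - 9*p + 45) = (p - 3)*(p + 3)*(p^2 - 2*p - 15) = (p - 5)*(p - 3)*(p + 3)*(p + 3)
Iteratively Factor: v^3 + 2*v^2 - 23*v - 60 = (v + 3)*(v^2 - v - 20) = (v + 3)*(v + 4)*(v - 5)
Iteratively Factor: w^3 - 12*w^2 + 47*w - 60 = (w - 5)*(w^2 - 7*w + 12) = (w - 5)*(w - 4)*(w - 3)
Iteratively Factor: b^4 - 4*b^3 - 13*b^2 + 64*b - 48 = (b - 3)*(b^3 - b^2 - 16*b + 16) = (b - 4)*(b - 3)*(b^2 + 3*b - 4) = (b - 4)*(b - 3)*(b - 1)*(b + 4)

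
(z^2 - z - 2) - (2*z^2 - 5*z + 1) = -z^2 + 4*z - 3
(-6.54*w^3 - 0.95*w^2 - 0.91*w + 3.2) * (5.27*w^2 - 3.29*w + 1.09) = -34.4658*w^5 + 16.5101*w^4 - 8.7988*w^3 + 18.8224*w^2 - 11.5199*w + 3.488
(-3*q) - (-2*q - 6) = 6 - q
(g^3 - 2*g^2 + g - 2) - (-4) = g^3 - 2*g^2 + g + 2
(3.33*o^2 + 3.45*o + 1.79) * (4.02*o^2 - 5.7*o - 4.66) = 13.3866*o^4 - 5.112*o^3 - 27.987*o^2 - 26.28*o - 8.3414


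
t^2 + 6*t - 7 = (t - 1)*(t + 7)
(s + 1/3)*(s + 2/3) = s^2 + s + 2/9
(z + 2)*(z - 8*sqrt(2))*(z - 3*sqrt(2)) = z^3 - 11*sqrt(2)*z^2 + 2*z^2 - 22*sqrt(2)*z + 48*z + 96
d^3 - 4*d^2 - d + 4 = (d - 4)*(d - 1)*(d + 1)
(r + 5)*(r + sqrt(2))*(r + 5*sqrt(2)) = r^3 + 5*r^2 + 6*sqrt(2)*r^2 + 10*r + 30*sqrt(2)*r + 50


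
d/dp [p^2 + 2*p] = 2*p + 2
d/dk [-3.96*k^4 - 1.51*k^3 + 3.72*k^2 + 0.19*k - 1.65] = -15.84*k^3 - 4.53*k^2 + 7.44*k + 0.19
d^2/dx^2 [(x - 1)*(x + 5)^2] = 6*x + 18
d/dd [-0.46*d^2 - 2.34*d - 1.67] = -0.92*d - 2.34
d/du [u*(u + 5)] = 2*u + 5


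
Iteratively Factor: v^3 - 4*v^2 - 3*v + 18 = (v + 2)*(v^2 - 6*v + 9) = (v - 3)*(v + 2)*(v - 3)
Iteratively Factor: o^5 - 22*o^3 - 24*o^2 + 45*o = (o + 3)*(o^4 - 3*o^3 - 13*o^2 + 15*o) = (o + 3)^2*(o^3 - 6*o^2 + 5*o) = (o - 1)*(o + 3)^2*(o^2 - 5*o) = (o - 5)*(o - 1)*(o + 3)^2*(o)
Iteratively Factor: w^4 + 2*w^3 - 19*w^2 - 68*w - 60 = (w + 2)*(w^3 - 19*w - 30) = (w + 2)^2*(w^2 - 2*w - 15) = (w + 2)^2*(w + 3)*(w - 5)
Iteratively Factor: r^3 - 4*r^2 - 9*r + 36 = (r - 4)*(r^2 - 9) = (r - 4)*(r - 3)*(r + 3)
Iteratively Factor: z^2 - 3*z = (z)*(z - 3)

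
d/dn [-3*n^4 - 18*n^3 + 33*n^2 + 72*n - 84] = -12*n^3 - 54*n^2 + 66*n + 72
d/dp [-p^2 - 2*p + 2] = -2*p - 2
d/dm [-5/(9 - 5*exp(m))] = -25*exp(m)/(5*exp(m) - 9)^2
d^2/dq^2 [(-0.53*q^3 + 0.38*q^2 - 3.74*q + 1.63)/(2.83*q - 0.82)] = (-8.489434*q^3 + 7.379508*q^2 - 2.138232*q + 9.26195)/(22.665187*q^3 - 19.701894*q^2 + 5.708676*q - 0.551368)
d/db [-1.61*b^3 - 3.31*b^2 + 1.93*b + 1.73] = -4.83*b^2 - 6.62*b + 1.93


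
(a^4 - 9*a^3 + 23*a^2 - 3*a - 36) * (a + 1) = a^5 - 8*a^4 + 14*a^3 + 20*a^2 - 39*a - 36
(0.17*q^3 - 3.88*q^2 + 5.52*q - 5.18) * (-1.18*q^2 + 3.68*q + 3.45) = -0.2006*q^5 + 5.204*q^4 - 20.2055*q^3 + 13.04*q^2 - 0.0183999999999997*q - 17.871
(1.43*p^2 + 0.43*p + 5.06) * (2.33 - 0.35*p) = -0.5005*p^3 + 3.1814*p^2 - 0.7691*p + 11.7898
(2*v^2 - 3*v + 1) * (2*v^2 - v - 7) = 4*v^4 - 8*v^3 - 9*v^2 + 20*v - 7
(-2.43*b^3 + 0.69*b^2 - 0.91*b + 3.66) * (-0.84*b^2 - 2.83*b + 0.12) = 2.0412*b^5 + 6.2973*b^4 - 1.4799*b^3 - 0.4163*b^2 - 10.467*b + 0.4392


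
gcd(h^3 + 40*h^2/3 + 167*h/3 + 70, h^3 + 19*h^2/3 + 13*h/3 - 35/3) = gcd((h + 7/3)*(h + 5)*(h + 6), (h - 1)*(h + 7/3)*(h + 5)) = h^2 + 22*h/3 + 35/3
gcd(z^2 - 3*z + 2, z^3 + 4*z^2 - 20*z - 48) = 1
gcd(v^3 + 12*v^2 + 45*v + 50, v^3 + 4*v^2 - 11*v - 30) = v^2 + 7*v + 10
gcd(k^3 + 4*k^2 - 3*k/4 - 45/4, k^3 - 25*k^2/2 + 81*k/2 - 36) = k - 3/2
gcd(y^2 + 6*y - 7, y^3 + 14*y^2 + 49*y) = y + 7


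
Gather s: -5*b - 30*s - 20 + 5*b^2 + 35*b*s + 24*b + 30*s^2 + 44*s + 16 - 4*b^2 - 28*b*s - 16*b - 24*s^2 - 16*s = b^2 + 3*b + 6*s^2 + s*(7*b - 2) - 4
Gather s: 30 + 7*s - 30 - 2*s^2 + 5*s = -2*s^2 + 12*s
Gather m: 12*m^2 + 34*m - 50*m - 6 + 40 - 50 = 12*m^2 - 16*m - 16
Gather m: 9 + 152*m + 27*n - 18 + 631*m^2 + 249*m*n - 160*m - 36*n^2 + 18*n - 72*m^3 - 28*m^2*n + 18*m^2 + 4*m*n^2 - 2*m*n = -72*m^3 + m^2*(649 - 28*n) + m*(4*n^2 + 247*n - 8) - 36*n^2 + 45*n - 9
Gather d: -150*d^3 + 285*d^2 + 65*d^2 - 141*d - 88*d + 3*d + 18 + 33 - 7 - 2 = -150*d^3 + 350*d^2 - 226*d + 42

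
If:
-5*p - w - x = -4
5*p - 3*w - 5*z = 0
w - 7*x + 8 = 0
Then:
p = 8*z/29 + 12/29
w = 20/29 - 35*z/29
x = 36/29 - 5*z/29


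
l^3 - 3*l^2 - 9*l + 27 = (l - 3)^2*(l + 3)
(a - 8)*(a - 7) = a^2 - 15*a + 56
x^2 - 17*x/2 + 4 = (x - 8)*(x - 1/2)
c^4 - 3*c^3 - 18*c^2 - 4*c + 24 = (c - 6)*(c - 1)*(c + 2)^2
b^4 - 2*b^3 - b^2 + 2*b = b*(b - 2)*(b - 1)*(b + 1)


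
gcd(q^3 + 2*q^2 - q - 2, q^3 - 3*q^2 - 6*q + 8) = q^2 + q - 2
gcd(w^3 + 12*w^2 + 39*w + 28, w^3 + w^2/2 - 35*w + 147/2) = w + 7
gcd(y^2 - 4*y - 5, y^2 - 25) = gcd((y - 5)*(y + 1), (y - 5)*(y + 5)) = y - 5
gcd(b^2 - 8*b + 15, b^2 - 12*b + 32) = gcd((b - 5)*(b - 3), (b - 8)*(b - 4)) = 1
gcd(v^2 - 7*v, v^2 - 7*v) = v^2 - 7*v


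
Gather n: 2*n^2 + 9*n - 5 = 2*n^2 + 9*n - 5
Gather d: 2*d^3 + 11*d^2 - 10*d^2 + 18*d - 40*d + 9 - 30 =2*d^3 + d^2 - 22*d - 21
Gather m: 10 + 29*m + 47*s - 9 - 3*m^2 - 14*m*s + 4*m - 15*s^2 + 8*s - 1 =-3*m^2 + m*(33 - 14*s) - 15*s^2 + 55*s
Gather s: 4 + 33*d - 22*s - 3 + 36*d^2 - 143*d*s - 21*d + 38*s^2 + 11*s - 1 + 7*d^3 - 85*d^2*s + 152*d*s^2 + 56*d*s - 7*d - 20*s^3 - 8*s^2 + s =7*d^3 + 36*d^2 + 5*d - 20*s^3 + s^2*(152*d + 30) + s*(-85*d^2 - 87*d - 10)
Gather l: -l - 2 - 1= -l - 3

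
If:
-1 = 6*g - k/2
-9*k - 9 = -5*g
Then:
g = -27/103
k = -118/103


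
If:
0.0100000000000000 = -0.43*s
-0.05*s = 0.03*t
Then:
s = -0.02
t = 0.04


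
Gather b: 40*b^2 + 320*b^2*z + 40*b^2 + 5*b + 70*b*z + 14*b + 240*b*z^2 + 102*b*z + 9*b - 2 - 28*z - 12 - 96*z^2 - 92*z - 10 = b^2*(320*z + 80) + b*(240*z^2 + 172*z + 28) - 96*z^2 - 120*z - 24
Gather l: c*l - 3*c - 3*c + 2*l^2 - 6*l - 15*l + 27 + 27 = -6*c + 2*l^2 + l*(c - 21) + 54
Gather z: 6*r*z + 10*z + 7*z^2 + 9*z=7*z^2 + z*(6*r + 19)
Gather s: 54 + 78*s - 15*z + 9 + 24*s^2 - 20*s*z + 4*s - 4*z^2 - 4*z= 24*s^2 + s*(82 - 20*z) - 4*z^2 - 19*z + 63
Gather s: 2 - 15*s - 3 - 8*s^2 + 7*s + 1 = -8*s^2 - 8*s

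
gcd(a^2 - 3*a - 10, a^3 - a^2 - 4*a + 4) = a + 2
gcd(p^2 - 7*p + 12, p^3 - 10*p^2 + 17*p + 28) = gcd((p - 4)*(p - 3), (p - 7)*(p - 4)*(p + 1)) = p - 4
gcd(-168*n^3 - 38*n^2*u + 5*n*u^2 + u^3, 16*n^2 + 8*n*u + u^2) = 4*n + u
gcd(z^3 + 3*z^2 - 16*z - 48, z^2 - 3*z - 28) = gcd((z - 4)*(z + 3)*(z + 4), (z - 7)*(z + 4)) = z + 4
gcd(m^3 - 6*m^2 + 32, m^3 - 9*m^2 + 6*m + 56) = m^2 - 2*m - 8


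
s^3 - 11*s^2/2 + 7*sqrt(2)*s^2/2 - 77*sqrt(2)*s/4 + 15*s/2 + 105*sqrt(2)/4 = (s - 3)*(s - 5/2)*(s + 7*sqrt(2)/2)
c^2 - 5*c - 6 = (c - 6)*(c + 1)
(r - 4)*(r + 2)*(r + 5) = r^3 + 3*r^2 - 18*r - 40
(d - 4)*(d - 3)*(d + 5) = d^3 - 2*d^2 - 23*d + 60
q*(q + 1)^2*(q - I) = q^4 + 2*q^3 - I*q^3 + q^2 - 2*I*q^2 - I*q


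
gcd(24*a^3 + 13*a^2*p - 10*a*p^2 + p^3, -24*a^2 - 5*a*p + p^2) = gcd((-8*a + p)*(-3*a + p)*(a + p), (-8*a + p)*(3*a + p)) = -8*a + p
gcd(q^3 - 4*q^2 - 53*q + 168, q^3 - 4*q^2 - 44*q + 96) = q - 8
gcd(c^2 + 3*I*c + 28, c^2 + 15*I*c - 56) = c + 7*I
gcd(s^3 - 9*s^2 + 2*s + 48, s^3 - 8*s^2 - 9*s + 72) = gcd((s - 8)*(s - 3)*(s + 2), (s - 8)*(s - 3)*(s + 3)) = s^2 - 11*s + 24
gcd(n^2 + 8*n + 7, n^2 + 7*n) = n + 7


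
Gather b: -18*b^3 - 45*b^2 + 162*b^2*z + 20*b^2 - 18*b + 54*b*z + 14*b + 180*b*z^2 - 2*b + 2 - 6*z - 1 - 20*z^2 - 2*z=-18*b^3 + b^2*(162*z - 25) + b*(180*z^2 + 54*z - 6) - 20*z^2 - 8*z + 1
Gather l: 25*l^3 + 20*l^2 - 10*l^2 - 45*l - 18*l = 25*l^3 + 10*l^2 - 63*l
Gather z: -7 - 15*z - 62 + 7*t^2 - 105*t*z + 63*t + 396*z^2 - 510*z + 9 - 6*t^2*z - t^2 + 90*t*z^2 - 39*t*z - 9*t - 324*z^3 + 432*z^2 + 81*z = 6*t^2 + 54*t - 324*z^3 + z^2*(90*t + 828) + z*(-6*t^2 - 144*t - 444) - 60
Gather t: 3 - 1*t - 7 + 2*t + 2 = t - 2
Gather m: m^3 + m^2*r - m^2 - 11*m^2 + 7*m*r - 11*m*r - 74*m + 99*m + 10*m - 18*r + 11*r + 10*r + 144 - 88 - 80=m^3 + m^2*(r - 12) + m*(35 - 4*r) + 3*r - 24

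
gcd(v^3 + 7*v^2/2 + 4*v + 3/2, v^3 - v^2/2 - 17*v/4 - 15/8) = v + 3/2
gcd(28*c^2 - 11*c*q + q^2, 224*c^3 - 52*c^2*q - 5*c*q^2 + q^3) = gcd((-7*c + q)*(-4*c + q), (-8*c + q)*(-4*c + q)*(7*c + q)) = -4*c + q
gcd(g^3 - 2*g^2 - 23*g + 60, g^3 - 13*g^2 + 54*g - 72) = g^2 - 7*g + 12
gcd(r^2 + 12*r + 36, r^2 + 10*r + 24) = r + 6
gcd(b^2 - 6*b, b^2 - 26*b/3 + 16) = b - 6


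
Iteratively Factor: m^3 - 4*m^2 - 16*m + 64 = (m - 4)*(m^2 - 16) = (m - 4)*(m + 4)*(m - 4)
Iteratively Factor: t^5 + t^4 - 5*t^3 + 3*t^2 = (t)*(t^4 + t^3 - 5*t^2 + 3*t) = t^2*(t^3 + t^2 - 5*t + 3) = t^2*(t + 3)*(t^2 - 2*t + 1) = t^2*(t - 1)*(t + 3)*(t - 1)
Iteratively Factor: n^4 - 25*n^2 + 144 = (n - 3)*(n^3 + 3*n^2 - 16*n - 48) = (n - 4)*(n - 3)*(n^2 + 7*n + 12) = (n - 4)*(n - 3)*(n + 4)*(n + 3)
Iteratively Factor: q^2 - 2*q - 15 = (q + 3)*(q - 5)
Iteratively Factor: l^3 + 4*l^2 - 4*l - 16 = (l + 2)*(l^2 + 2*l - 8) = (l + 2)*(l + 4)*(l - 2)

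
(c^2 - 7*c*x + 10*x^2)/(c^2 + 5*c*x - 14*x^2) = (c - 5*x)/(c + 7*x)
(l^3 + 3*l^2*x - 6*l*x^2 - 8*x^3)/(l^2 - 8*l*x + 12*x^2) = (-l^2 - 5*l*x - 4*x^2)/(-l + 6*x)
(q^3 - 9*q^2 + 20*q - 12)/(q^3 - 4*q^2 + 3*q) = (q^2 - 8*q + 12)/(q*(q - 3))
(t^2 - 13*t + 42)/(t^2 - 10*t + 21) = (t - 6)/(t - 3)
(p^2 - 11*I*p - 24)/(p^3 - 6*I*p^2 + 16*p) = (p - 3*I)/(p*(p + 2*I))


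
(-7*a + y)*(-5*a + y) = 35*a^2 - 12*a*y + y^2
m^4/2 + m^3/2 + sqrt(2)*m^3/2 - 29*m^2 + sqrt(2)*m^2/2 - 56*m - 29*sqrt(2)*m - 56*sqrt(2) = (m/2 + 1)*(m - 8)*(m + 7)*(m + sqrt(2))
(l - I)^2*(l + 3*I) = l^3 + I*l^2 + 5*l - 3*I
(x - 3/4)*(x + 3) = x^2 + 9*x/4 - 9/4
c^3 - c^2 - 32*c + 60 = (c - 5)*(c - 2)*(c + 6)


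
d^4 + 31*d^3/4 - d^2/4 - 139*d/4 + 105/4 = (d - 5/4)*(d - 1)*(d + 3)*(d + 7)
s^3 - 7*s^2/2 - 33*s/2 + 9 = (s - 6)*(s - 1/2)*(s + 3)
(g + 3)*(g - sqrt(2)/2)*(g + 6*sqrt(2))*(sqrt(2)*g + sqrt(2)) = sqrt(2)*g^4 + 4*sqrt(2)*g^3 + 11*g^3 - 3*sqrt(2)*g^2 + 44*g^2 - 24*sqrt(2)*g + 33*g - 18*sqrt(2)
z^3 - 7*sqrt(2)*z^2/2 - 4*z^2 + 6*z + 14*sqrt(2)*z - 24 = (z - 4)*(z - 2*sqrt(2))*(z - 3*sqrt(2)/2)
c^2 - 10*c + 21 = (c - 7)*(c - 3)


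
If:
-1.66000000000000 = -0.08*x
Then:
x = 20.75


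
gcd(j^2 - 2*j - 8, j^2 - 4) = j + 2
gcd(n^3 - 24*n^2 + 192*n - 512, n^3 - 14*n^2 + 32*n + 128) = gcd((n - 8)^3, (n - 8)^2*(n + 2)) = n^2 - 16*n + 64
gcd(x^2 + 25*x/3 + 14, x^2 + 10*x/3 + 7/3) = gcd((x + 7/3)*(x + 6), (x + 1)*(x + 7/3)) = x + 7/3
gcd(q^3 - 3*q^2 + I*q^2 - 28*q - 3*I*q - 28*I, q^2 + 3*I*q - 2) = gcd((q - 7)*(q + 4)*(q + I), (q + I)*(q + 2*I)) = q + I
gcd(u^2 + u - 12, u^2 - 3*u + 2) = 1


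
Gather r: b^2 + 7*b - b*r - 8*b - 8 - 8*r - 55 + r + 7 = b^2 - b + r*(-b - 7) - 56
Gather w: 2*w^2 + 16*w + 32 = 2*w^2 + 16*w + 32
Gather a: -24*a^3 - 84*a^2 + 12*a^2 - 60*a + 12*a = -24*a^3 - 72*a^2 - 48*a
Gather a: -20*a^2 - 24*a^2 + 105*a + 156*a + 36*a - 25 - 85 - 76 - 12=-44*a^2 + 297*a - 198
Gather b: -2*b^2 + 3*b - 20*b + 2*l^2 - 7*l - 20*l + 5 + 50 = -2*b^2 - 17*b + 2*l^2 - 27*l + 55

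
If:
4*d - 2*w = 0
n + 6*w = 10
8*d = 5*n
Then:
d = 25/34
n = 20/17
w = 25/17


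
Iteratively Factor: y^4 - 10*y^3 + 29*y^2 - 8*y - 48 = (y + 1)*(y^3 - 11*y^2 + 40*y - 48) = (y - 4)*(y + 1)*(y^2 - 7*y + 12) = (y - 4)*(y - 3)*(y + 1)*(y - 4)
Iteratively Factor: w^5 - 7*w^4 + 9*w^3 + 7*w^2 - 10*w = (w + 1)*(w^4 - 8*w^3 + 17*w^2 - 10*w) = w*(w + 1)*(w^3 - 8*w^2 + 17*w - 10) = w*(w - 2)*(w + 1)*(w^2 - 6*w + 5) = w*(w - 5)*(w - 2)*(w + 1)*(w - 1)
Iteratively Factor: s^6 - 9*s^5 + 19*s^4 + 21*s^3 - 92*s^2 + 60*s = (s + 2)*(s^5 - 11*s^4 + 41*s^3 - 61*s^2 + 30*s) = (s - 1)*(s + 2)*(s^4 - 10*s^3 + 31*s^2 - 30*s) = (s - 5)*(s - 1)*(s + 2)*(s^3 - 5*s^2 + 6*s) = (s - 5)*(s - 2)*(s - 1)*(s + 2)*(s^2 - 3*s) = (s - 5)*(s - 3)*(s - 2)*(s - 1)*(s + 2)*(s)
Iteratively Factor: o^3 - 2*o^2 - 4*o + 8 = (o + 2)*(o^2 - 4*o + 4) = (o - 2)*(o + 2)*(o - 2)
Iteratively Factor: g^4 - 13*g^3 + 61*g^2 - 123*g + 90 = (g - 3)*(g^3 - 10*g^2 + 31*g - 30) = (g - 3)*(g - 2)*(g^2 - 8*g + 15) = (g - 5)*(g - 3)*(g - 2)*(g - 3)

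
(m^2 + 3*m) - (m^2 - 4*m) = 7*m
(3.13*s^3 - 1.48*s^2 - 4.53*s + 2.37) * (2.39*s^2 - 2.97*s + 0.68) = 7.4807*s^5 - 12.8333*s^4 - 4.3027*s^3 + 18.112*s^2 - 10.1193*s + 1.6116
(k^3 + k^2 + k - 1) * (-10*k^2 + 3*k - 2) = -10*k^5 - 7*k^4 - 9*k^3 + 11*k^2 - 5*k + 2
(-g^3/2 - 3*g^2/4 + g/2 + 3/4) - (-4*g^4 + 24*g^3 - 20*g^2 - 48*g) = 4*g^4 - 49*g^3/2 + 77*g^2/4 + 97*g/2 + 3/4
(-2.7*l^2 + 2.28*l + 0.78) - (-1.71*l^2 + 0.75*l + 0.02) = -0.99*l^2 + 1.53*l + 0.76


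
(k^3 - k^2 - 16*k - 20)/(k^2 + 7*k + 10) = (k^2 - 3*k - 10)/(k + 5)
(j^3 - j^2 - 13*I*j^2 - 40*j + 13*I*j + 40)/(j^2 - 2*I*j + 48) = (j^2 - j*(1 + 5*I) + 5*I)/(j + 6*I)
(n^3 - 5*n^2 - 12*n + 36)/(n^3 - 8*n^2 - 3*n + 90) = (n - 2)/(n - 5)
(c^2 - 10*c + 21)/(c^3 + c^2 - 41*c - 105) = (c - 3)/(c^2 + 8*c + 15)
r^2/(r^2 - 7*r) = r/(r - 7)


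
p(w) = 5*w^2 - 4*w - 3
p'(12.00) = 116.00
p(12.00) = 669.00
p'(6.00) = 56.00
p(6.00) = 153.00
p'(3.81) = 34.10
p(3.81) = 54.34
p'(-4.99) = -53.90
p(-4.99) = 141.46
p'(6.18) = 57.80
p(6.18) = 163.24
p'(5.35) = 49.50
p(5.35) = 118.71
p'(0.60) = 2.00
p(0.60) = -3.60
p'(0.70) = 3.00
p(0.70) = -3.35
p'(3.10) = 27.00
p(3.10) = 32.65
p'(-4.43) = -48.30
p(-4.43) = 112.84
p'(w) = 10*w - 4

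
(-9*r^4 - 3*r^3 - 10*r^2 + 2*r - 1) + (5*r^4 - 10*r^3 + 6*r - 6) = -4*r^4 - 13*r^3 - 10*r^2 + 8*r - 7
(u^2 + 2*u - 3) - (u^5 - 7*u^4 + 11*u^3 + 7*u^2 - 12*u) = -u^5 + 7*u^4 - 11*u^3 - 6*u^2 + 14*u - 3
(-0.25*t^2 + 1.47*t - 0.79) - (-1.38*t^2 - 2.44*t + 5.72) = 1.13*t^2 + 3.91*t - 6.51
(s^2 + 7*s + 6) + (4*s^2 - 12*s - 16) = 5*s^2 - 5*s - 10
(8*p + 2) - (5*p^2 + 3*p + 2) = -5*p^2 + 5*p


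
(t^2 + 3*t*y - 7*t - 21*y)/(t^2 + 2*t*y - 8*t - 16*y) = (t^2 + 3*t*y - 7*t - 21*y)/(t^2 + 2*t*y - 8*t - 16*y)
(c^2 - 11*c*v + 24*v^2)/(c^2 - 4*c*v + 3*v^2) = (-c + 8*v)/(-c + v)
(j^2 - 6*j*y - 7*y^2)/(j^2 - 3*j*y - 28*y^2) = (j + y)/(j + 4*y)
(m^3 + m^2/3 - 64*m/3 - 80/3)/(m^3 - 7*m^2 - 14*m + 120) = (m + 4/3)/(m - 6)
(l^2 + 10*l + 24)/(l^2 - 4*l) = (l^2 + 10*l + 24)/(l*(l - 4))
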